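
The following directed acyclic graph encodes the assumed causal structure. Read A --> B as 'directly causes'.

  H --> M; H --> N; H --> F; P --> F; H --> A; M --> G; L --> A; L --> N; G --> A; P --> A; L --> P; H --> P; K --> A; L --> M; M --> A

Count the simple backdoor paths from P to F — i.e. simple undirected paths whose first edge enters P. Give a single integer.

8

A backdoor path from P to F is any simple undirected path whose first edge points into P (i.e. leaves P via a parent).
Parents of P: {H, L}.
Enumerating:
  P1: P <- L -> N <- H -> F
  P2: P <- L -> M <- H -> F
  P3: P <- L -> M -> G -> A <- H -> F
  P4: P <- L -> M -> A <- H -> F
  P5: P <- L -> A <- H -> F
  P6: P <- L -> A <- M <- H -> F
  P7: P <- L -> A <- G <- M <- H -> F
  P8: P <- H -> F
That exhausts the simple backdoor paths. Count: 8.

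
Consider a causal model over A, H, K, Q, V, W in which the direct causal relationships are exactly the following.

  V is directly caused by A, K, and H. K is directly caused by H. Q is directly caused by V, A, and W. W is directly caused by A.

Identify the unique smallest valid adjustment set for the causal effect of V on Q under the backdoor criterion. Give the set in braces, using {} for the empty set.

{A}

Variables eligible for adjustment (non-descendants of V, excluding V and Q): {A, H, K, W}.
Backdoor paths from V to Q:
  P1: V <- A -> W -> Q
  P2: V <- A -> Q
The empty set is not sufficient: P1 (V <- A -> W -> Q) has no collider blocking it and no conditioned non-collider, so it is open.
Try {A}:
  P1: blocked at fork node A ∈ conditioning set.
  P2: blocked at fork node A ∈ conditioning set.
{A} contains no descendant of V and blocks every backdoor path.
No other singleton works — e.g. {H} leaves P1 open — so {A} is the unique smallest valid adjustment set.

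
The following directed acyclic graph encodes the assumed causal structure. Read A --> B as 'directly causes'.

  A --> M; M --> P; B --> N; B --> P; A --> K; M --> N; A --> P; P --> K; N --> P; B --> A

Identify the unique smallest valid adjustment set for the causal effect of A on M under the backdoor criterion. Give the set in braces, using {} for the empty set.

{}

Variables eligible for adjustment (non-descendants of A, excluding A and M): {B}.
Backdoor paths from A to M:
  P1: A <- B -> N <- M
  P2: A <- B -> N -> P <- M
  P3: A <- B -> P <- M
  P4: A <- B -> P <- N <- M
Each backdoor path contains an unconditioned collider, so every path is already blocked with the empty conditioning set:
  P1: blocked at collider N (neither it nor any descendant is in the conditioning set).
  P2: blocked at collider P (neither it nor any descendant is in the conditioning set).
  P3: blocked at collider P (neither it nor any descendant is in the conditioning set).
  P4: blocked at collider P (neither it nor any descendant is in the conditioning set).
The empty set is therefore the unique smallest valid set.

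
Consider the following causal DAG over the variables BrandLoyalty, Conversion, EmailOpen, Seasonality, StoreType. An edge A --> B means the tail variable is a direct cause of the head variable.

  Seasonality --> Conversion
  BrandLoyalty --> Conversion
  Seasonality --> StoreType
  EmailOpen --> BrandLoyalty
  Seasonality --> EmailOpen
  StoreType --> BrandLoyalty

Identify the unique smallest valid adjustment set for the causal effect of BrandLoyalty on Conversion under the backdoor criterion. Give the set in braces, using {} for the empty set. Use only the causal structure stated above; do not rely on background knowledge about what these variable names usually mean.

{Seasonality}

Variables eligible for adjustment (non-descendants of BrandLoyalty, excluding BrandLoyalty and Conversion): {EmailOpen, Seasonality, StoreType}.
Backdoor paths from BrandLoyalty to Conversion:
  P1: BrandLoyalty <- EmailOpen <- Seasonality -> Conversion
  P2: BrandLoyalty <- StoreType <- Seasonality -> Conversion
The empty set is not sufficient: P1 (BrandLoyalty <- EmailOpen <- Seasonality -> Conversion) has no collider blocking it and no conditioned non-collider, so it is open.
Try {Seasonality}:
  P1: blocked at fork node Seasonality ∈ conditioning set.
  P2: blocked at fork node Seasonality ∈ conditioning set.
{Seasonality} contains no descendant of BrandLoyalty and blocks every backdoor path.
No other singleton works — e.g. {EmailOpen} leaves P2 open — so {Seasonality} is the unique smallest valid adjustment set.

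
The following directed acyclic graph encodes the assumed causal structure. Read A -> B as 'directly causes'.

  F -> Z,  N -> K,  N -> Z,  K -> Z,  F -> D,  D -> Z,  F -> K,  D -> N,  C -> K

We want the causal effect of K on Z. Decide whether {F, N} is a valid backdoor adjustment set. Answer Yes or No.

Yes

Backdoor paths from K to Z (paths whose first edge points into K):
  P1: K <- F -> D -> N -> Z
  P2: K <- F -> D -> Z
  P3: K <- F -> Z
  P4: K <- N <- D <- F -> Z
  P5: K <- N <- D -> Z
  P6: K <- N -> Z
Condition 1 (no descendant of K in the set): holds — descendants of K are {Z}; none are in {F, N}.
Condition 2 (every backdoor path blocked by {F, N}):
  P1: blocked at fork node F ∈ conditioning set.
  P2: blocked at fork node F ∈ conditioning set.
  P3: blocked at fork node F ∈ conditioning set.
  P4: blocked at chain node N ∈ conditioning set.
  P5: blocked at chain node N ∈ conditioning set.
  P6: blocked at fork node N ∈ conditioning set.
{F, N} satisfies the backdoor criterion.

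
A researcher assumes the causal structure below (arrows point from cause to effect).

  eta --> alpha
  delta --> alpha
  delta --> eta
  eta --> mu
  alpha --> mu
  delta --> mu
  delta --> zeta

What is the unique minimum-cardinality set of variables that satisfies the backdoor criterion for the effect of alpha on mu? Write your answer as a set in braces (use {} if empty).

Variables eligible for adjustment (non-descendants of alpha, excluding alpha and mu): {delta, eta, zeta}.
Backdoor paths from alpha to mu:
  P1: alpha <- delta -> eta -> mu
  P2: alpha <- delta -> mu
  P3: alpha <- eta <- delta -> mu
  P4: alpha <- eta -> mu
The empty set is not sufficient: P1 (alpha <- delta -> eta -> mu) has no collider blocking it and no conditioned non-collider, so it is open.
Try {delta, eta}:
  P1: blocked at fork node delta ∈ conditioning set.
  P2: blocked at fork node delta ∈ conditioning set.
  P3: blocked at chain node eta ∈ conditioning set.
  P4: blocked at fork node eta ∈ conditioning set.
{delta, eta} contains no descendant of alpha and blocks every backdoor path.
Every element of {delta, eta} is needed (dropping delta leaves P2 open; dropping eta leaves P4 open), so no proper subset is valid.
Among all size-2 subsets of the eligible variables, only {delta, eta} blocks every backdoor path, so it is the unique smallest valid adjustment set.

{delta, eta}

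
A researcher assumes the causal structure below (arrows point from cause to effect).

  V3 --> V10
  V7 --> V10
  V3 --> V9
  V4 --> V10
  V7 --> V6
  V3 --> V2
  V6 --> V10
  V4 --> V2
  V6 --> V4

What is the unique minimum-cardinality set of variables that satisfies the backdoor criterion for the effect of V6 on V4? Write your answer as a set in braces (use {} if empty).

Variables eligible for adjustment (non-descendants of V6, excluding V6 and V4): {V3, V7, V9}.
Backdoor paths from V6 to V4:
  P1: V6 <- V7 -> V10 <- V4
  P2: V6 <- V7 -> V10 <- V3 -> V2 <- V4
Each backdoor path contains an unconditioned collider, so every path is already blocked with the empty conditioning set:
  P1: blocked at collider V10 (neither it nor any descendant is in the conditioning set).
  P2: blocked at collider V10 (neither it nor any descendant is in the conditioning set).
The empty set is therefore the unique smallest valid set.

{}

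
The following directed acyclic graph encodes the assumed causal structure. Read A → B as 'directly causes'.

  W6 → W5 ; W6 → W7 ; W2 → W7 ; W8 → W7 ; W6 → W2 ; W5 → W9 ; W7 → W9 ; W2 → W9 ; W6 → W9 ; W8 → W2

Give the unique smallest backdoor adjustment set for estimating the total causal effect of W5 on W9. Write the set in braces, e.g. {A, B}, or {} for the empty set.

Variables eligible for adjustment (non-descendants of W5, excluding W5 and W9): {W2, W6, W7, W8}.
Backdoor paths from W5 to W9:
  P1: W5 <- W6 -> W2 <- W8 -> W7 -> W9
  P2: W5 <- W6 -> W2 -> W7 -> W9
  P3: W5 <- W6 -> W2 -> W9
  P4: W5 <- W6 -> W7 <- W8 -> W2 -> W9
  P5: W5 <- W6 -> W7 <- W2 -> W9
  P6: W5 <- W6 -> W7 -> W9
  P7: W5 <- W6 -> W9
The empty set is not sufficient: P2 (W5 <- W6 -> W2 -> W7 -> W9) has no collider blocking it and no conditioned non-collider, so it is open.
Try {W6}:
  P1: blocked at fork node W6 ∈ conditioning set.
  P2: blocked at fork node W6 ∈ conditioning set.
  P3: blocked at fork node W6 ∈ conditioning set.
  P4: blocked at fork node W6 ∈ conditioning set.
  P5: blocked at fork node W6 ∈ conditioning set.
  P6: blocked at fork node W6 ∈ conditioning set.
  P7: blocked at fork node W6 ∈ conditioning set.
{W6} contains no descendant of W5 and blocks every backdoor path.
No other singleton works — e.g. {W8} leaves P2 open — so {W6} is the unique smallest valid adjustment set.

{W6}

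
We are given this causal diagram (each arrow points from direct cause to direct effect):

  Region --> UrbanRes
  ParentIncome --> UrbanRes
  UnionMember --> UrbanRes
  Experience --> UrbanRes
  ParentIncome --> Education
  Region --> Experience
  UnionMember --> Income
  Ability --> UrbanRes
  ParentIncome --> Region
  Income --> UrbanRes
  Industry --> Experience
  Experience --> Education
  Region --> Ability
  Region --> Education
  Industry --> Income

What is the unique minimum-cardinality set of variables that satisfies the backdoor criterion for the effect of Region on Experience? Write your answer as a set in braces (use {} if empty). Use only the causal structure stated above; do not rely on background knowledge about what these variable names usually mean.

Variables eligible for adjustment (non-descendants of Region, excluding Region and Experience): {Income, Industry, ParentIncome, UnionMember}.
Backdoor paths from Region to Experience:
  P1: Region <- ParentIncome -> UrbanRes <- UnionMember -> Income <- Industry -> Experience
  P2: Region <- ParentIncome -> UrbanRes <- Experience
  P3: Region <- ParentIncome -> UrbanRes <- Income <- Industry -> Experience
  P4: Region <- ParentIncome -> Education <- Experience
Each backdoor path contains an unconditioned collider, so every path is already blocked with the empty conditioning set:
  P1: blocked at collider UrbanRes (neither it nor any descendant is in the conditioning set).
  P2: blocked at collider UrbanRes (neither it nor any descendant is in the conditioning set).
  P3: blocked at collider UrbanRes (neither it nor any descendant is in the conditioning set).
  P4: blocked at collider Education (neither it nor any descendant is in the conditioning set).
The empty set is therefore the unique smallest valid set.

{}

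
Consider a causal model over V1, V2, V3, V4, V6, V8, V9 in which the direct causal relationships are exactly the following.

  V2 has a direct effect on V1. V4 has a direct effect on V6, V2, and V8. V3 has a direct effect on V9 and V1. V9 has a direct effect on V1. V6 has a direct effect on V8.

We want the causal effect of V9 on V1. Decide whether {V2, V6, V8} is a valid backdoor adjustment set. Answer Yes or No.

Backdoor paths from V9 to V1 (paths whose first edge points into V9):
  P1: V9 <- V3 -> V1
Condition 1 (no descendant of V9 in the set): holds — descendants of V9 are {V1}; none are in {V2, V6, V8}.
Condition 2 (every backdoor path blocked by {V2, V6, V8}):
  P1: open — no interior node is in the conditioning set.
{V2, V6, V8} does not satisfy the backdoor criterion.

No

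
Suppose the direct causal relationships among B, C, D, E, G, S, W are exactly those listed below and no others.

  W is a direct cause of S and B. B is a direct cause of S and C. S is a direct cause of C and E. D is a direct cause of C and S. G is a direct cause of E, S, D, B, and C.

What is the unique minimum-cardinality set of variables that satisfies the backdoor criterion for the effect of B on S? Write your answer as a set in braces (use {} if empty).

Variables eligible for adjustment (non-descendants of B, excluding B and S): {D, G, W}.
Backdoor paths from B to S:
  P1: B <- G -> D -> S
  P2: B <- G -> D -> C <- S
  P3: B <- G -> S
  P4: B <- G -> C <- D -> S
  P5: B <- G -> C <- S
  P6: B <- G -> E <- S
  P7: B <- W -> S
The empty set is not sufficient: P1 (B <- G -> D -> S) has no collider blocking it and no conditioned non-collider, so it is open.
Try {G, W}:
  P1: blocked at fork node G ∈ conditioning set.
  P2: blocked at fork node G ∈ conditioning set.
  P3: blocked at fork node G ∈ conditioning set.
  P4: blocked at fork node G ∈ conditioning set.
  P5: blocked at fork node G ∈ conditioning set.
  P6: blocked at fork node G ∈ conditioning set.
  P7: blocked at fork node W ∈ conditioning set.
{G, W} contains no descendant of B and blocks every backdoor path.
Every element of {G, W} is needed (dropping G leaves P1 open; dropping W leaves P7 open), so no proper subset is valid.
Among all size-2 subsets of the eligible variables, only {G, W} blocks every backdoor path, so it is the unique smallest valid adjustment set.

{G, W}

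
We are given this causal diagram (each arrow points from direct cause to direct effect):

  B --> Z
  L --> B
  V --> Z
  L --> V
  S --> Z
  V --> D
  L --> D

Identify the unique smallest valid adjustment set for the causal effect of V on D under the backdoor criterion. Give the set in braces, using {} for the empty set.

{L}

Variables eligible for adjustment (non-descendants of V, excluding V and D): {B, L, S}.
Backdoor paths from V to D:
  P1: V <- L -> D
The empty set is not sufficient: P1 (V <- L -> D) has no collider blocking it and no conditioned non-collider, so it is open.
Try {L}:
  P1: blocked at fork node L ∈ conditioning set.
{L} contains no descendant of V and blocks every backdoor path.
No other singleton works — e.g. {S} leaves P1 open — so {L} is the unique smallest valid adjustment set.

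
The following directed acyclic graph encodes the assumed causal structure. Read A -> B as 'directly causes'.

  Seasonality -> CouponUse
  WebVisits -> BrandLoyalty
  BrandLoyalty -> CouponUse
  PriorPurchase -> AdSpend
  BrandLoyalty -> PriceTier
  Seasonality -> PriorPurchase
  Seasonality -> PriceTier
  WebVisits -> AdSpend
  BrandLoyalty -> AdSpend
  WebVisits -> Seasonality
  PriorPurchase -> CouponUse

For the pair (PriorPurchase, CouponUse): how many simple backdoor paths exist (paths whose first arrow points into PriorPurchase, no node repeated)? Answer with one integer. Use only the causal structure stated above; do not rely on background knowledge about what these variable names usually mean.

4

A backdoor path from PriorPurchase to CouponUse is any simple undirected path whose first edge points into PriorPurchase (i.e. leaves PriorPurchase via a parent).
Parents of PriorPurchase: {Seasonality}.
Enumerating:
  P1: PriorPurchase <- Seasonality <- WebVisits -> BrandLoyalty -> CouponUse
  P2: PriorPurchase <- Seasonality <- WebVisits -> AdSpend <- BrandLoyalty -> CouponUse
  P3: PriorPurchase <- Seasonality -> CouponUse
  P4: PriorPurchase <- Seasonality -> PriceTier <- BrandLoyalty -> CouponUse
That exhausts the simple backdoor paths. Count: 4.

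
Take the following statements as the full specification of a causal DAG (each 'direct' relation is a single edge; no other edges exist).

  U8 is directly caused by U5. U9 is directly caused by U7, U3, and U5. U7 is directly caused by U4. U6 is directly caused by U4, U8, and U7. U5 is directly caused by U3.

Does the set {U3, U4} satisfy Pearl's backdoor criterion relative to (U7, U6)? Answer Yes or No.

Backdoor paths from U7 to U6 (paths whose first edge points into U7):
  P1: U7 <- U4 -> U6
Condition 1 (no descendant of U7 in the set): holds — descendants of U7 are {U6, U9}; none are in {U3, U4}.
Condition 2 (every backdoor path blocked by {U3, U4}):
  P1: blocked at fork node U4 ∈ conditioning set.
{U3, U4} satisfies the backdoor criterion.

Yes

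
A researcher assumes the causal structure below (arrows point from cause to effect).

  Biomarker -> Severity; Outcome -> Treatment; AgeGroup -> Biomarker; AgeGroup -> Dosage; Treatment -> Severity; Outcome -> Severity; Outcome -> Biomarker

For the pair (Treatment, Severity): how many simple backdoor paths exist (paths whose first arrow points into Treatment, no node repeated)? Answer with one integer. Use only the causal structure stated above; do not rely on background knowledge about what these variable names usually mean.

2

A backdoor path from Treatment to Severity is any simple undirected path whose first edge points into Treatment (i.e. leaves Treatment via a parent).
Parents of Treatment: {Outcome}.
Enumerating:
  P1: Treatment <- Outcome -> Biomarker -> Severity
  P2: Treatment <- Outcome -> Severity
That exhausts the simple backdoor paths. Count: 2.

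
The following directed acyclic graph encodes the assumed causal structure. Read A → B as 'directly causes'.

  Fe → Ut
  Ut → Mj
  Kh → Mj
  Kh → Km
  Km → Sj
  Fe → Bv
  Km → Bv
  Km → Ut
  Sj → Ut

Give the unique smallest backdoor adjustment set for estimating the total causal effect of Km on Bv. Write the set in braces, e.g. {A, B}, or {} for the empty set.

Variables eligible for adjustment (non-descendants of Km, excluding Km and Bv): {Fe, Kh}.
Backdoor paths from Km to Bv:
  P1: Km <- Kh -> Mj <- Ut <- Fe -> Bv
Each backdoor path contains an unconditioned collider, so every path is already blocked with the empty conditioning set:
  P1: blocked at collider Mj (neither it nor any descendant is in the conditioning set).
The empty set is therefore the unique smallest valid set.

{}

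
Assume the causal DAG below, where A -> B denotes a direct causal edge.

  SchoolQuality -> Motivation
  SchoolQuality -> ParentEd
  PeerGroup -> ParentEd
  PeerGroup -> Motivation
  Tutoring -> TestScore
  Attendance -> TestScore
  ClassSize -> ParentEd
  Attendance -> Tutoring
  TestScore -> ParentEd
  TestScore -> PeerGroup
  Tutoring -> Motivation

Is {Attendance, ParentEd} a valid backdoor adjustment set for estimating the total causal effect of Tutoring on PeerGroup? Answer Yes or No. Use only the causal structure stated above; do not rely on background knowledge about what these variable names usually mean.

Backdoor paths from Tutoring to PeerGroup (paths whose first edge points into Tutoring):
  P1: Tutoring <- Attendance -> TestScore -> PeerGroup
  P2: Tutoring <- Attendance -> TestScore -> ParentEd <- PeerGroup
  P3: Tutoring <- Attendance -> TestScore -> ParentEd <- SchoolQuality -> Motivation <- PeerGroup
Condition 1 (no descendant of Tutoring in the set): FAILS — ParentEd is a descendant of Tutoring.
Condition 2 (every backdoor path blocked by {Attendance, ParentEd}):
  P1: blocked at fork node Attendance ∈ conditioning set.
  P2: blocked at fork node Attendance ∈ conditioning set.
  P3: blocked at fork node Attendance ∈ conditioning set.
{Attendance, ParentEd} does not satisfy the backdoor criterion.

No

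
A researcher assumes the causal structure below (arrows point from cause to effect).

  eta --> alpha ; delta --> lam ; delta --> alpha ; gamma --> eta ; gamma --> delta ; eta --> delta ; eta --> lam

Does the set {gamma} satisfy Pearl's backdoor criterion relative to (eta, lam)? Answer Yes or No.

Yes

Backdoor paths from eta to lam (paths whose first edge points into eta):
  P1: eta <- gamma -> delta -> lam
Condition 1 (no descendant of eta in the set): holds — descendants of eta are {alpha, delta, lam}; none are in {gamma}.
Condition 2 (every backdoor path blocked by {gamma}):
  P1: blocked at fork node gamma ∈ conditioning set.
{gamma} satisfies the backdoor criterion.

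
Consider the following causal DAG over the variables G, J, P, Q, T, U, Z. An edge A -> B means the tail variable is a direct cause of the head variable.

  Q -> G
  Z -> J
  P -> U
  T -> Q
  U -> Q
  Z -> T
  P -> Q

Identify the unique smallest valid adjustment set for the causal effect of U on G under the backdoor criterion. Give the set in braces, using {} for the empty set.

{P}

Variables eligible for adjustment (non-descendants of U, excluding U and G): {J, P, T, Z}.
Backdoor paths from U to G:
  P1: U <- P -> Q -> G
The empty set is not sufficient: P1 (U <- P -> Q -> G) has no collider blocking it and no conditioned non-collider, so it is open.
Try {P}:
  P1: blocked at fork node P ∈ conditioning set.
{P} contains no descendant of U and blocks every backdoor path.
No other singleton works — e.g. {Z} leaves P1 open — so {P} is the unique smallest valid adjustment set.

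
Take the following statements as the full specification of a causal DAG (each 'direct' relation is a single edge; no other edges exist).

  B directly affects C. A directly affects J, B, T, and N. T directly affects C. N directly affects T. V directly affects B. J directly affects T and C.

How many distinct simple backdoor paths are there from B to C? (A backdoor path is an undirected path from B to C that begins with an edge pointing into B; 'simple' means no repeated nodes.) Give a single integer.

A backdoor path from B to C is any simple undirected path whose first edge points into B (i.e. leaves B via a parent).
Parents of B: {A, V}.
Enumerating:
  P1: B <- A -> J -> T -> C
  P2: B <- A -> J -> C
  P3: B <- A -> N -> T <- J -> C
  P4: B <- A -> N -> T -> C
  P5: B <- A -> T <- J -> C
  P6: B <- A -> T -> C
That exhausts the simple backdoor paths. Count: 6.

6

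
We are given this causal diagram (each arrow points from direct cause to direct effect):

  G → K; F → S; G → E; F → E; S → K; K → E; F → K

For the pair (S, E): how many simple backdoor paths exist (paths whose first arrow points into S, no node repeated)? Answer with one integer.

3

A backdoor path from S to E is any simple undirected path whose first edge points into S (i.e. leaves S via a parent).
Parents of S: {F}.
Enumerating:
  P1: S <- F -> K <- G -> E
  P2: S <- F -> K -> E
  P3: S <- F -> E
That exhausts the simple backdoor paths. Count: 3.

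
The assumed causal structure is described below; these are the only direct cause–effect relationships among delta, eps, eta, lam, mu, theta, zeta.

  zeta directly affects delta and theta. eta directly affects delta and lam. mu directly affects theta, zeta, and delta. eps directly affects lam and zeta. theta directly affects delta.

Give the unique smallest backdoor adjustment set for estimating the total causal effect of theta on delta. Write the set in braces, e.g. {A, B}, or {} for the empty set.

{mu, zeta}

Variables eligible for adjustment (non-descendants of theta, excluding theta and delta): {eps, eta, lam, mu, zeta}.
Backdoor paths from theta to delta:
  P1: theta <- mu -> zeta <- eps -> lam <- eta -> delta
  P2: theta <- mu -> zeta -> delta
  P3: theta <- mu -> delta
  P4: theta <- zeta <- mu -> delta
  P5: theta <- zeta <- eps -> lam <- eta -> delta
  P6: theta <- zeta -> delta
The empty set is not sufficient: P2 (theta <- mu -> zeta -> delta) has no collider blocking it and no conditioned non-collider, so it is open.
Try {mu, zeta}:
  P1: blocked at fork node mu ∈ conditioning set.
  P2: blocked at fork node mu ∈ conditioning set.
  P3: blocked at fork node mu ∈ conditioning set.
  P4: blocked at chain node zeta ∈ conditioning set.
  P5: blocked at chain node zeta ∈ conditioning set.
  P6: blocked at fork node zeta ∈ conditioning set.
{mu, zeta} contains no descendant of theta and blocks every backdoor path.
Every element of {mu, zeta} is needed (dropping mu leaves P3 open; dropping zeta leaves P6 open), so no proper subset is valid.
Among all size-2 subsets of the eligible variables, only {mu, zeta} blocks every backdoor path, so it is the unique smallest valid adjustment set.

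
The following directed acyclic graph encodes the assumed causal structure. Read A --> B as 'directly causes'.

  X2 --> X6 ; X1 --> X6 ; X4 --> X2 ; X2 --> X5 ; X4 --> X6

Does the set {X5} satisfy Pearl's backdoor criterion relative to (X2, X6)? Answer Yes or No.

No

Backdoor paths from X2 to X6 (paths whose first edge points into X2):
  P1: X2 <- X4 -> X6
Condition 1 (no descendant of X2 in the set): FAILS — X5 is a descendant of X2.
Condition 2 (every backdoor path blocked by {X5}):
  P1: open — no interior node is in the conditioning set.
{X5} does not satisfy the backdoor criterion.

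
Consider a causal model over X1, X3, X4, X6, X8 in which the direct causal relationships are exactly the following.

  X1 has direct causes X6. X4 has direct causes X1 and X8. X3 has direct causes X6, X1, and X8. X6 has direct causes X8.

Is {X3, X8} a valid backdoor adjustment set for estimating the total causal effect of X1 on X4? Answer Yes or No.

No

Backdoor paths from X1 to X4 (paths whose first edge points into X1):
  P1: X1 <- X6 <- X8 -> X4
  P2: X1 <- X6 -> X3 <- X8 -> X4
Condition 1 (no descendant of X1 in the set): FAILS — X3 is a descendant of X1.
Condition 2 (every backdoor path blocked by {X3, X8}):
  P1: blocked at fork node X8 ∈ conditioning set.
  P2: blocked at fork node X8 ∈ conditioning set.
{X3, X8} does not satisfy the backdoor criterion.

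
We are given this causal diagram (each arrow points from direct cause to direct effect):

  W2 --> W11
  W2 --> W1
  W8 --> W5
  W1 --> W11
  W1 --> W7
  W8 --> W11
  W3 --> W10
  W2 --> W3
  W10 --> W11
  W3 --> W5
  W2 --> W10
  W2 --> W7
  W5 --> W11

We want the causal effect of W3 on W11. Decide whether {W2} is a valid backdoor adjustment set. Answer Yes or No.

Backdoor paths from W3 to W11 (paths whose first edge points into W3):
  P1: W3 <- W2 -> W10 -> W11
  P2: W3 <- W2 -> W1 -> W11
  P3: W3 <- W2 -> W7 <- W1 -> W11
  P4: W3 <- W2 -> W11
Condition 1 (no descendant of W3 in the set): holds — descendants of W3 are {W10, W11, W5}; none are in {W2}.
Condition 2 (every backdoor path blocked by {W2}):
  P1: blocked at fork node W2 ∈ conditioning set.
  P2: blocked at fork node W2 ∈ conditioning set.
  P3: blocked at fork node W2 ∈ conditioning set.
  P4: blocked at fork node W2 ∈ conditioning set.
{W2} satisfies the backdoor criterion.

Yes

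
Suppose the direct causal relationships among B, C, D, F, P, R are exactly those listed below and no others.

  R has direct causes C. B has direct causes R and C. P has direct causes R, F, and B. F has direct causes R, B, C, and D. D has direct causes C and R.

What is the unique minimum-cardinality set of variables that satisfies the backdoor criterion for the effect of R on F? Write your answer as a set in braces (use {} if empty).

Variables eligible for adjustment (non-descendants of R, excluding R and F): {C}.
Backdoor paths from R to F:
  P1: R <- C -> D -> F
  P2: R <- C -> B -> F
  P3: R <- C -> B -> P <- F
  P4: R <- C -> F
The empty set is not sufficient: P1 (R <- C -> D -> F) has no collider blocking it and no conditioned non-collider, so it is open.
Try {C}:
  P1: blocked at fork node C ∈ conditioning set.
  P2: blocked at fork node C ∈ conditioning set.
  P3: blocked at fork node C ∈ conditioning set.
  P4: blocked at fork node C ∈ conditioning set.
{C} contains no descendant of R and blocks every backdoor path.
{C} is the unique smallest valid adjustment set.

{C}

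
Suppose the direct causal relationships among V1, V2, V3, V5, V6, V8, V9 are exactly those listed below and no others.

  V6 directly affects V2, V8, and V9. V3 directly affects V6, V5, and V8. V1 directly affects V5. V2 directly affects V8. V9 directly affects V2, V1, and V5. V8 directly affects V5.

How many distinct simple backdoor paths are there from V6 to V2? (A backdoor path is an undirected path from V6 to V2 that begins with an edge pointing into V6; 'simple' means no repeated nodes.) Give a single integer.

6

A backdoor path from V6 to V2 is any simple undirected path whose first edge points into V6 (i.e. leaves V6 via a parent).
Parents of V6: {V3}.
Enumerating:
  P1: V6 <- V3 -> V8 <- V2
  P2: V6 <- V3 -> V8 -> V5 <- V9 -> V2
  P3: V6 <- V3 -> V8 -> V5 <- V1 <- V9 -> V2
  P4: V6 <- V3 -> V5 <- V9 -> V2
  P5: V6 <- V3 -> V5 <- V8 <- V2
  P6: V6 <- V3 -> V5 <- V1 <- V9 -> V2
That exhausts the simple backdoor paths. Count: 6.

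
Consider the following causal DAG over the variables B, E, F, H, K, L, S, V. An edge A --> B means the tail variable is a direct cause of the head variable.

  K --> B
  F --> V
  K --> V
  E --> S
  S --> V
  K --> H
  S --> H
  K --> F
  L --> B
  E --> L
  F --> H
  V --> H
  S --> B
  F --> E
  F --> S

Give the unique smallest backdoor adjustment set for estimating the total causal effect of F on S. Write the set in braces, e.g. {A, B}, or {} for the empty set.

{}

Variables eligible for adjustment (non-descendants of F, excluding F and S): {K}.
Backdoor paths from F to S:
  P1: F <- K -> B <- L <- E -> S
  P2: F <- K -> B <- S
  P3: F <- K -> V <- S
  P4: F <- K -> V -> H <- S
  P5: F <- K -> H <- S
  P6: F <- K -> H <- V <- S
Each backdoor path contains an unconditioned collider, so every path is already blocked with the empty conditioning set:
  P1: blocked at collider B (neither it nor any descendant is in the conditioning set).
  P2: blocked at collider B (neither it nor any descendant is in the conditioning set).
  P3: blocked at collider V (neither it nor any descendant is in the conditioning set).
  P4: blocked at collider H (neither it nor any descendant is in the conditioning set).
  P5: blocked at collider H (neither it nor any descendant is in the conditioning set).
  P6: blocked at collider H (neither it nor any descendant is in the conditioning set).
The empty set is therefore the unique smallest valid set.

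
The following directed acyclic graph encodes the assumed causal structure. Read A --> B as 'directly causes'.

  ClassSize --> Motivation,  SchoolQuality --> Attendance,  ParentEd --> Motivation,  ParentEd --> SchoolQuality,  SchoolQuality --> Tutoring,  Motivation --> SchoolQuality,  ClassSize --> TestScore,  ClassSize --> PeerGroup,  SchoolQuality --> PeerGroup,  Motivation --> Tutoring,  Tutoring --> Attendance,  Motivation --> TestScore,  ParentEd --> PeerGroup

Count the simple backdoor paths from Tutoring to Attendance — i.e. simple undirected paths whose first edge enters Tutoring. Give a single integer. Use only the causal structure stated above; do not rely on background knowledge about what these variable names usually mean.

A backdoor path from Tutoring to Attendance is any simple undirected path whose first edge points into Tutoring (i.e. leaves Tutoring via a parent).
Parents of Tutoring: {Motivation, SchoolQuality}.
Enumerating:
  P1: Tutoring <- Motivation <- ClassSize -> PeerGroup <- ParentEd -> SchoolQuality -> Attendance
  P2: Tutoring <- Motivation <- ClassSize -> PeerGroup <- SchoolQuality -> Attendance
  P3: Tutoring <- Motivation <- ParentEd -> SchoolQuality -> Attendance
  P4: Tutoring <- Motivation <- ParentEd -> PeerGroup <- SchoolQuality -> Attendance
  P5: Tutoring <- Motivation -> SchoolQuality -> Attendance
  P6: Tutoring <- Motivation -> TestScore <- ClassSize -> PeerGroup <- ParentEd -> SchoolQuality -> Attendance
  P7: Tutoring <- Motivation -> TestScore <- ClassSize -> PeerGroup <- SchoolQuality -> Attendance
  P8: Tutoring <- SchoolQuality -> Attendance
That exhausts the simple backdoor paths. Count: 8.

8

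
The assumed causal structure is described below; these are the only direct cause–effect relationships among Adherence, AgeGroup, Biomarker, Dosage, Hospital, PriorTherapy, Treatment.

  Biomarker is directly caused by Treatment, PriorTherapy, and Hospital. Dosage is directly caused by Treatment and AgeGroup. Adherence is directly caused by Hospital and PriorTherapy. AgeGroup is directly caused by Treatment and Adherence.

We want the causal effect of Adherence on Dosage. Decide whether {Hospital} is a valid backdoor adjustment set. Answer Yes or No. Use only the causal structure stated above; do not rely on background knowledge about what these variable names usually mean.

Yes

Backdoor paths from Adherence to Dosage (paths whose first edge points into Adherence):
  P1: Adherence <- PriorTherapy -> Biomarker <- Treatment -> AgeGroup -> Dosage
  P2: Adherence <- PriorTherapy -> Biomarker <- Treatment -> Dosage
  P3: Adherence <- Hospital -> Biomarker <- Treatment -> AgeGroup -> Dosage
  P4: Adherence <- Hospital -> Biomarker <- Treatment -> Dosage
Condition 1 (no descendant of Adherence in the set): holds — descendants of Adherence are {AgeGroup, Dosage}; none are in {Hospital}.
Condition 2 (every backdoor path blocked by {Hospital}):
  P1: blocked at collider Biomarker (neither it nor any descendant is in the conditioning set).
  P2: blocked at collider Biomarker (neither it nor any descendant is in the conditioning set).
  P3: blocked at fork node Hospital ∈ conditioning set.
  P4: blocked at fork node Hospital ∈ conditioning set.
{Hospital} satisfies the backdoor criterion.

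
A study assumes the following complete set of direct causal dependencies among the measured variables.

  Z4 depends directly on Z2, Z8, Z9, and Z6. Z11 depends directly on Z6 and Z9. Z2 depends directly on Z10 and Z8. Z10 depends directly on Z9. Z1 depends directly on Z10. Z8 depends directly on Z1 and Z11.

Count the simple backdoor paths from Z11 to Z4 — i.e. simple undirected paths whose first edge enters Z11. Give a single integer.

A backdoor path from Z11 to Z4 is any simple undirected path whose first edge points into Z11 (i.e. leaves Z11 via a parent).
Parents of Z11: {Z6, Z9}.
Enumerating:
  P1: Z11 <- Z9 -> Z10 -> Z1 -> Z8 -> Z2 -> Z4
  P2: Z11 <- Z9 -> Z10 -> Z1 -> Z8 -> Z4
  P3: Z11 <- Z9 -> Z10 -> Z2 <- Z8 -> Z4
  P4: Z11 <- Z9 -> Z10 -> Z2 -> Z4
  P5: Z11 <- Z9 -> Z4
  P6: Z11 <- Z6 -> Z4
That exhausts the simple backdoor paths. Count: 6.

6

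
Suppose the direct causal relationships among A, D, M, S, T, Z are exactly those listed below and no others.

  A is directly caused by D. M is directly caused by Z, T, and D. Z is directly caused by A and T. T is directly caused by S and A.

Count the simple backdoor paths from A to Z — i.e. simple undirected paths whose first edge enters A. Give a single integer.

2

A backdoor path from A to Z is any simple undirected path whose first edge points into A (i.e. leaves A via a parent).
Parents of A: {D}.
Enumerating:
  P1: A <- D -> M <- T -> Z
  P2: A <- D -> M <- Z
That exhausts the simple backdoor paths. Count: 2.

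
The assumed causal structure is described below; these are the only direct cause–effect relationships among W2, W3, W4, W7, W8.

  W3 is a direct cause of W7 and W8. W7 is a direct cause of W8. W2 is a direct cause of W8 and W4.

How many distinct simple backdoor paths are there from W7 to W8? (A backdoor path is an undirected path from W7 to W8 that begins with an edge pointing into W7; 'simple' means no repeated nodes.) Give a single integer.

A backdoor path from W7 to W8 is any simple undirected path whose first edge points into W7 (i.e. leaves W7 via a parent).
Parents of W7: {W3}.
Enumerating:
  P1: W7 <- W3 -> W8
That exhausts the simple backdoor paths. Count: 1.

1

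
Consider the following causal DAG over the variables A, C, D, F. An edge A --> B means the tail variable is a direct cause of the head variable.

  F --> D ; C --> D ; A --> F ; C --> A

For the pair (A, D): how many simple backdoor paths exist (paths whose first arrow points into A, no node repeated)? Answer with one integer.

1

A backdoor path from A to D is any simple undirected path whose first edge points into A (i.e. leaves A via a parent).
Parents of A: {C}.
Enumerating:
  P1: A <- C -> D
That exhausts the simple backdoor paths. Count: 1.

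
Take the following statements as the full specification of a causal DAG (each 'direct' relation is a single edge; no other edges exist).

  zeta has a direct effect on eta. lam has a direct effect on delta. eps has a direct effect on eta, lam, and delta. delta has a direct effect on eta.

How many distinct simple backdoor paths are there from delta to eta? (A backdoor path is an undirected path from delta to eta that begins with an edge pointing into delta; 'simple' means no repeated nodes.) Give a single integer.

2

A backdoor path from delta to eta is any simple undirected path whose first edge points into delta (i.e. leaves delta via a parent).
Parents of delta: {eps, lam}.
Enumerating:
  P1: delta <- eps -> eta
  P2: delta <- lam <- eps -> eta
That exhausts the simple backdoor paths. Count: 2.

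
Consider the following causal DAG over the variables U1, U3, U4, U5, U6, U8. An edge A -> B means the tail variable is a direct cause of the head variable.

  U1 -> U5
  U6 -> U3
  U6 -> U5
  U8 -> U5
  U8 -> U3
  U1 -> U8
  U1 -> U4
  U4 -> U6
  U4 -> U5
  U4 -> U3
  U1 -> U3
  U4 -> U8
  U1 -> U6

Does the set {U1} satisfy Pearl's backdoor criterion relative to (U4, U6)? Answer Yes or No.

Yes

Backdoor paths from U4 to U6 (paths whose first edge points into U4):
  P1: U4 <- U1 -> U8 -> U5 <- U6
  P2: U4 <- U1 -> U8 -> U3 <- U6
  P3: U4 <- U1 -> U6
  P4: U4 <- U1 -> U5 <- U8 -> U3 <- U6
  P5: U4 <- U1 -> U5 <- U6
  P6: U4 <- U1 -> U3 <- U8 -> U5 <- U6
  P7: U4 <- U1 -> U3 <- U6
Condition 1 (no descendant of U4 in the set): holds — descendants of U4 are {U3, U5, U6, U8}; none are in {U1}.
Condition 2 (every backdoor path blocked by {U1}):
  P1: blocked at fork node U1 ∈ conditioning set.
  P2: blocked at fork node U1 ∈ conditioning set.
  P3: blocked at fork node U1 ∈ conditioning set.
  P4: blocked at fork node U1 ∈ conditioning set.
  P5: blocked at fork node U1 ∈ conditioning set.
  P6: blocked at fork node U1 ∈ conditioning set.
  P7: blocked at fork node U1 ∈ conditioning set.
{U1} satisfies the backdoor criterion.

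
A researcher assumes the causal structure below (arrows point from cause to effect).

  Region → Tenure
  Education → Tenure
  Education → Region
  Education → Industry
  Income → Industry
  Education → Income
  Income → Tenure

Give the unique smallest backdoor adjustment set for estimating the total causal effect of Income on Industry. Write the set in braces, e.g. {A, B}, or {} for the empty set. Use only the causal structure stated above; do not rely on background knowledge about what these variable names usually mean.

Variables eligible for adjustment (non-descendants of Income, excluding Income and Industry): {Education, Region}.
Backdoor paths from Income to Industry:
  P1: Income <- Education -> Industry
The empty set is not sufficient: P1 (Income <- Education -> Industry) has no collider blocking it and no conditioned non-collider, so it is open.
Try {Education}:
  P1: blocked at fork node Education ∈ conditioning set.
{Education} contains no descendant of Income and blocks every backdoor path.
No other singleton works — e.g. {Region} leaves P1 open — so {Education} is the unique smallest valid adjustment set.

{Education}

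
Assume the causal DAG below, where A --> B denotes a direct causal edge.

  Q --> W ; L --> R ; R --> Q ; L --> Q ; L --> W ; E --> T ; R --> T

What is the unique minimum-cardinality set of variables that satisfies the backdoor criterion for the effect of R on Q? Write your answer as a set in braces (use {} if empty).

Variables eligible for adjustment (non-descendants of R, excluding R and Q): {E, L}.
Backdoor paths from R to Q:
  P1: R <- L -> Q
  P2: R <- L -> W <- Q
The empty set is not sufficient: P1 (R <- L -> Q) has no collider blocking it and no conditioned non-collider, so it is open.
Try {L}:
  P1: blocked at fork node L ∈ conditioning set.
  P2: blocked at fork node L ∈ conditioning set.
{L} contains no descendant of R and blocks every backdoor path.
No other singleton works — e.g. {E} leaves P1 open — so {L} is the unique smallest valid adjustment set.

{L}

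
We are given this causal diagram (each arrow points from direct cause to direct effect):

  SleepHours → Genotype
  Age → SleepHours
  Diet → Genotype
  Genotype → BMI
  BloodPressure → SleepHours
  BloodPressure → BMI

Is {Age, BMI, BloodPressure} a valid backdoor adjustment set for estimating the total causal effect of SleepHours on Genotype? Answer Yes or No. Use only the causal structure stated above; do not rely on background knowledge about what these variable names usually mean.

No

Backdoor paths from SleepHours to Genotype (paths whose first edge points into SleepHours):
  P1: SleepHours <- BloodPressure -> BMI <- Genotype
Condition 1 (no descendant of SleepHours in the set): FAILS — BMI is a descendant of SleepHours.
Condition 2 (every backdoor path blocked by {Age, BMI, BloodPressure}):
  P1: blocked at fork node BloodPressure ∈ conditioning set.
{Age, BMI, BloodPressure} does not satisfy the backdoor criterion.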